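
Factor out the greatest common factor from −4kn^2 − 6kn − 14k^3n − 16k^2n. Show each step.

2kn(−2n − 3 − 7k^2 − 8k)

−4kn^2 − 6kn − 14k^3n − 16k^2n
= 2(−2kn^2 − 3kn − 7k^3n − 8k^2n)    [factor out 2]
= 2kn(−2n − 3 − 7k^2 − 8k)    [factor out kn]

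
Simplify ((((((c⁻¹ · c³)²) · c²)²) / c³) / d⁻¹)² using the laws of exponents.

c¹⁸d²

((((((c⁻¹ · c³)²) · c²)²) / c³) / d⁻¹)²
= ((((((c⁻¹ · c³)²) · c²)²) / c³)²) / ((d⁻¹)²)    [power of a quotient]
= ((((((c⁻¹ · c³)²) · c²)²)²) / ((c³)²)) / ((d⁻¹)²)    [power of a quotient]
= (((((c⁻¹ · c³)²) · c²)⁴) / ((c³)²)) / ((d⁻¹)²)    [power of a power]
= (((((c⁻¹ · c³)²)⁴) · ((c²)⁴)) / ((c³)²)) / ((d⁻¹)²)    [power of a product]
= ((((c⁻¹ · c³)⁸) · ((c²)⁴)) / ((c³)²)) / ((d⁻¹)²)    [power of a power]
= (((((c⁻¹)⁸) · ((c³)⁸)) · ((c²)⁴)) / ((c³)²)) / ((d⁻¹)²)    [power of a product]
= (((c⁻⁸ · ((c³)⁸)) · ((c²)⁴)) / ((c³)²)) / ((d⁻¹)²)    [power of a power]
= (((c⁻⁸ · c²⁴) · ((c²)⁴)) / ((c³)²)) / ((d⁻¹)²)    [power of a power]
= ((c¹⁶ · ((c²)⁴)) / ((c³)²)) / ((d⁻¹)²)    [product of powers]
= ((c¹⁶ · c⁸) / ((c³)²)) / ((d⁻¹)²)    [power of a power]
= (c²⁴ / ((c³)²)) / ((d⁻¹)²)    [product of powers]
= (c²⁴ / c⁶) / ((d⁻¹)²)    [power of a power]
= c¹⁸ / ((d⁻¹)²)    [quotient of powers]
= c¹⁸ / d⁻²    [power of a power]
= c¹⁸d²    [quotient of powers]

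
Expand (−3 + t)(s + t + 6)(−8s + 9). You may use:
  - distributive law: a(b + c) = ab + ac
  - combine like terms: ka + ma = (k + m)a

24s^2 + 117s − 15st + 27t − 162 − 8s^2t − 8st^2 + 9t^2

(−3 + t)(s + t + 6)(−8s + 9)
= (−3s − 3t − 18 + st + t^2 + 6t)(−8s + 9)    [distributive law]
= (−3s + 3t − 18 + st + t^2)(−8s + 9)    [combine like terms]
= 24s^2 − 27s − 24st + 27t + 144s − 162 − 8s^2t + 9st − 8st^2 + 9t^2    [distributive law]
= 24s^2 + 117s − 15st + 27t − 162 − 8s^2t − 8st^2 + 9t^2    [combine like terms]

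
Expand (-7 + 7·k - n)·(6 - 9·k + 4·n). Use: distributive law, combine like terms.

-42 + 105·k - 34·n - 63·k² + 37·k·n - 4·n²

(-7 + 7·k - n)·(6 - 9·k + 4·n)
= -42 + 63·k - 28·n + 42·k - 63·k² + 28·k·n - 6·n + 9·k·n - 4·n²    [distributive law]
= -42 + 105·k - 34·n - 63·k² + 37·k·n - 4·n²    [combine like terms]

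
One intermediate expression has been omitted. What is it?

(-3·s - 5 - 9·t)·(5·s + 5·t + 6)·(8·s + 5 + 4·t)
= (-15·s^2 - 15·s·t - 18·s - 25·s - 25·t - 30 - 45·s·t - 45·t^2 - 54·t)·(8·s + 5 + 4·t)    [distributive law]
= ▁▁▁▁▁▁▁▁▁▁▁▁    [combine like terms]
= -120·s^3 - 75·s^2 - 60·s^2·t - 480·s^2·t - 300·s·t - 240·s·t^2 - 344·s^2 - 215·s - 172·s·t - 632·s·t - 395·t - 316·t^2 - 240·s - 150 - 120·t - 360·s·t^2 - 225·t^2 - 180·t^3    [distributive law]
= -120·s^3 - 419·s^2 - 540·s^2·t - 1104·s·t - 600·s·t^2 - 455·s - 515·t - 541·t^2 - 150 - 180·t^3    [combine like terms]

Applying combine like terms to the line above:

(-15·s^2 - 60·s·t - 43·s - 79·t - 30 - 45·t^2)·(8·s + 5 + 4·t)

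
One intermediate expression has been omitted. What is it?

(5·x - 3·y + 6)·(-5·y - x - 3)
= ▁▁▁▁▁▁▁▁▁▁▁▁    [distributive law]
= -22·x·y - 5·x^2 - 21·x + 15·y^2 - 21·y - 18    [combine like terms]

Applying distributive law to the line above:

-25·x·y - 5·x^2 - 15·x + 15·y^2 + 3·x·y + 9·y - 30·y - 6·x - 18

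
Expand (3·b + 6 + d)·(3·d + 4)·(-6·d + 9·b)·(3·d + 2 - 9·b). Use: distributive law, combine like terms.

81·b·d^3 + 1512·b·d^2 + 486·b^2·d^2 - 648·b^2·d - 729·b^3·d + 2196·b·d - 1728·b^2 - 972·b^3 - 432·d^3 - 696·d^2 - 288·d + 432·b - 54·d^4

(3·b + 6 + d)·(3·d + 4)·(-6·d + 9·b)·(3·d + 2 - 9·b)
= (9·b·d + 12·b + 18·d + 24 + 3·d^2 + 4·d)·(-6·d + 9·b)·(3·d + 2 - 9·b)    [distributive law]
= (9·b·d + 12·b + 22·d + 24 + 3·d^2)·(-6·d + 9·b)·(3·d + 2 - 9·b)    [combine like terms]
= (-54·b·d^2 + 81·b^2·d - 72·b·d + 108·b^2 - 132·d^2 + 198·b·d - 144·d + 216·b - 18·d^3 + 27·b·d^2)·(3·d + 2 - 9·b)    [distributive law]
= (-27·b·d^2 + 81·b^2·d + 126·b·d + 108·b^2 - 132·d^2 - 144·d + 216·b - 18·d^3)·(3·d + 2 - 9·b)    [combine like terms]
= -81·b·d^3 - 54·b·d^2 + 243·b^2·d^2 + 243·b^2·d^2 + 162·b^2·d - 729·b^3·d + 378·b·d^2 + 252·b·d - 1134·b^2·d + 324·b^2·d + 216·b^2 - 972·b^3 - 396·d^3 - 264·d^2 + 1188·b·d^2 - 432·d^2 - 288·d + 1296·b·d + 648·b·d + 432·b - 1944·b^2 - 54·d^4 - 36·d^3 + 162·b·d^3    [distributive law]
= 81·b·d^3 + 1512·b·d^2 + 486·b^2·d^2 - 648·b^2·d - 729·b^3·d + 2196·b·d - 1728·b^2 - 972·b^3 - 432·d^3 - 696·d^2 - 288·d + 432·b - 54·d^4    [combine like terms]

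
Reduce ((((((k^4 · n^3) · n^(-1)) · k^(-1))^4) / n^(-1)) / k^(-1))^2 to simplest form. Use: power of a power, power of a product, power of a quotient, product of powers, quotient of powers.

k^26n^18

((((((k^4 · n^3) · n^(-1)) · k^(-1))^4) / n^(-1)) / k^(-1))^2
= ((((((k^4 · n^3) · n^(-1)) · k^(-1))^4) / n^(-1))^2) / ((k^(-1))^2)    [power of a quotient]
= ((((((k^4 · n^3) · n^(-1)) · k^(-1))^4)^2) / ((n^(-1))^2)) / ((k^(-1))^2)    [power of a quotient]
= (((((k^4 · n^3) · n^(-1)) · k^(-1))^8) / ((n^(-1))^2)) / ((k^(-1))^2)    [power of a power]
= (((((k^4 · n^3) · n^(-1))^8) · ((k^(-1))^8)) / ((n^(-1))^2)) / ((k^(-1))^2)    [power of a product]
= (((((k^4 · n^3)^8) · ((n^(-1))^8)) · ((k^(-1))^8)) / ((n^(-1))^2)) / ((k^(-1))^2)    [power of a product]
= ((((((k^4)^8) · ((n^3)^8)) · ((n^(-1))^8)) · ((k^(-1))^8)) / ((n^(-1))^2)) / ((k^(-1))^2)    [power of a product]
= ((((k^32 · ((n^3)^8)) · ((n^(-1))^8)) · ((k^(-1))^8)) / ((n^(-1))^2)) / ((k^(-1))^2)    [power of a power]
= ((((k^32 · n^24) · ((n^(-1))^8)) · ((k^(-1))^8)) / ((n^(-1))^2)) / ((k^(-1))^2)    [power of a power]
= ((((k^32 · n^24) · n^(-8)) · ((k^(-1))^8)) / ((n^(-1))^2)) / ((k^(-1))^2)    [power of a power]
= ((((k^32 · n^24) · n^(-8)) · k^(-8)) / ((n^(-1))^2)) / ((k^(-1))^2)    [power of a power]
= ((((k^32 · n^24) · n^(-8)) · k^(-8)) / n^(-2)) / ((k^(-1))^2)    [power of a power]
= ((((k^32 · n^24) · n^(-8)) · k^(-8)) / n^(-2)) / k^(-2)    [power of a power]
= k^26n^18    [quotient of powers; product of powers]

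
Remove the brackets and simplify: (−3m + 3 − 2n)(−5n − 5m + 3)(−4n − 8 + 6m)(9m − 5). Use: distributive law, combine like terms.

(−3m + 3 − 2n)(−5n − 5m + 3)(−4n − 8 + 6m)(9m − 5)
= (15mn + 15m² − 9m − 15n − 15m + 9 + 10n² + 10mn − 6n)(−4n − 8 + 6m)(9m − 5)    [distributive law]
= (25mn + 15m² − 24m − 21n + 9 + 10n²)(−4n − 8 + 6m)(9m − 5)    [combine like terms]
= (−100mn² − 200mn + 150m²n − 60m²n − 120m² + 90m³ + 96mn + 192m − 144m² + 84n² + 168n − 126mn − 36n − 72 + 54m − 40n³ − 80n² + 60mn²)(9m − 5)    [distributive law]
= (−40mn² − 230mn + 90m²n − 264m² + 90m³ + 246m + 4n² + 132n − 72 − 40n³)(9m − 5)    [combine like terms]
= −360m²n² + 200mn² − 2070m²n + 1150mn + 810m³n − 450m²n − 2376m³ + 1320m² + 810m⁴ − 450m³ + 2214m² − 1230m + 36mn² − 20n² + 1188mn − 660n − 648m + 360 − 360mn³ + 200n³    [distributive law]
= −360m²n² + 236mn² − 2520m²n + 2338mn + 810m³n − 2826m³ + 3534m² + 810m⁴ − 1878m − 20n² − 660n + 360 − 360mn³ + 200n³    [combine like terms]

−360m²n² + 236mn² − 2520m²n + 2338mn + 810m³n − 2826m³ + 3534m² + 810m⁴ − 1878m − 20n² − 660n + 360 − 360mn³ + 200n³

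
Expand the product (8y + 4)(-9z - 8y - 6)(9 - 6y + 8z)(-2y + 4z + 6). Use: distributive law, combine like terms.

1280y^2z - 7168yz^2 - 7704yz + 1696y^3z + 832y^2z^2 - 2304yz^3 + 2496y^3 + 576y^2 - 768y^4 - 3024y - 3792z^2 - 3960z - 1152z^3 - 1296

(8y + 4)(-9z - 8y - 6)(9 - 6y + 8z)(-2y + 4z + 6)
= (-72yz - 64y^2 - 48y - 36z - 32y - 24)(9 - 6y + 8z)(-2y + 4z + 6)    [distributive law]
= (-72yz - 64y^2 - 80y - 36z - 24)(9 - 6y + 8z)(-2y + 4z + 6)    [combine like terms]
= (-648yz + 432y^2z - 576yz^2 - 576y^2 + 384y^3 - 512y^2z - 720y + 480y^2 - 640yz - 324z + 216yz - 288z^2 - 216 + 144y - 192z)(-2y + 4z + 6)    [distributive law]
= (-1072yz - 80y^2z - 576yz^2 - 96y^2 + 384y^3 - 576y - 516z - 288z^2 - 216)(-2y + 4z + 6)    [combine like terms]
= 2144y^2z - 4288yz^2 - 6432yz + 160y^3z - 320y^2z^2 - 480y^2z + 1152y^2z^2 - 2304yz^3 - 3456yz^2 + 192y^3 - 384y^2z - 576y^2 - 768y^4 + 1536y^3z + 2304y^3 + 1152y^2 - 2304yz - 3456y + 1032yz - 2064z^2 - 3096z + 576yz^2 - 1152z^3 - 1728z^2 + 432y - 864z - 1296    [distributive law]
= 1280y^2z - 7168yz^2 - 7704yz + 1696y^3z + 832y^2z^2 - 2304yz^3 + 2496y^3 + 576y^2 - 768y^4 - 3024y - 3792z^2 - 3960z - 1152z^3 - 1296    [combine like terms]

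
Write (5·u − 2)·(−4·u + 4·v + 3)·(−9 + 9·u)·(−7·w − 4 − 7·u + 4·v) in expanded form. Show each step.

−2709·u^2·w + 279·u^2 − 1989·u^3 + 2592·u^2·v + 1260·u^3·w + 1260·u^4 − 1980·u^3·v + 1764·u·v·w − 540·u·v − 1008·u·v^2 − 1260·u^2·v·w + 720·u^2·v^2 + 1827·u·w + 666·u − 504·v·w − 72·v + 288·v^2 − 378·w − 216

(5·u − 2)·(−4·u + 4·v + 3)·(−9 + 9·u)·(−7·w − 4 − 7·u + 4·v)
= (−20·u^2 + 20·u·v + 15·u + 8·u − 8·v − 6)·(−9 + 9·u)·(−7·w − 4 − 7·u + 4·v)    [distributive law]
= (−20·u^2 + 20·u·v + 23·u − 8·v − 6)·(−9 + 9·u)·(−7·w − 4 − 7·u + 4·v)    [combine like terms]
= (180·u^2 − 180·u^3 − 180·u·v + 180·u^2·v − 207·u + 207·u^2 + 72·v − 72·u·v + 54 − 54·u)·(−7·w − 4 − 7·u + 4·v)    [distributive law]
= (387·u^2 − 180·u^3 − 252·u·v + 180·u^2·v − 261·u + 72·v + 54)·(−7·w − 4 − 7·u + 4·v)    [combine like terms]
= −2709·u^2·w − 1548·u^2 − 2709·u^3 + 1548·u^2·v + 1260·u^3·w + 720·u^3 + 1260·u^4 − 720·u^3·v + 1764·u·v·w + 1008·u·v + 1764·u^2·v − 1008·u·v^2 − 1260·u^2·v·w − 720·u^2·v − 1260·u^3·v + 720·u^2·v^2 + 1827·u·w + 1044·u + 1827·u^2 − 1044·u·v − 504·v·w − 288·v − 504·u·v + 288·v^2 − 378·w − 216 − 378·u + 216·v    [distributive law]
= −2709·u^2·w + 279·u^2 − 1989·u^3 + 2592·u^2·v + 1260·u^3·w + 1260·u^4 − 1980·u^3·v + 1764·u·v·w − 540·u·v − 1008·u·v^2 − 1260·u^2·v·w + 720·u^2·v^2 + 1827·u·w + 666·u − 504·v·w − 72·v + 288·v^2 − 378·w − 216    [combine like terms]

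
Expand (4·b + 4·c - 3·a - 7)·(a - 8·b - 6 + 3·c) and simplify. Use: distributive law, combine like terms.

28·a·b - 32·b² + 32·b - 20·b·c - 5·a·c - 45·c + 12·c² - 3·a² + 11·a + 42

(4·b + 4·c - 3·a - 7)·(a - 8·b - 6 + 3·c)
= 4·a·b - 32·b² - 24·b + 12·b·c + 4·a·c - 32·b·c - 24·c + 12·c² - 3·a² + 24·a·b + 18·a - 9·a·c - 7·a + 56·b + 42 - 21·c    [distributive law]
= 28·a·b - 32·b² + 32·b - 20·b·c - 5·a·c - 45·c + 12·c² - 3·a² + 11·a + 42    [combine like terms]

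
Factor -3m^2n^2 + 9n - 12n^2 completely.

-3m^2n^2 + 9n - 12n^2
= 3(-m^2n^2 + 3n - 4n^2)    [factor out 3]
= 3n(-m^2n + 3 - 4n)    [factor out n]

3n(-m^2n + 3 - 4n)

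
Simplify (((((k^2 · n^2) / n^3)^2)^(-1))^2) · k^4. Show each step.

k^(-4)n^4

(((((k^2 · n^2) / n^3)^2)^(-1))^2) · k^4
= ((((k^2 · n^2) / n^3)^2)^(-2)) · k^4    [power of a power]
= (((k^2 · n^2) / n^3)^(-4)) · k^4    [power of a power]
= (((k^2 · n^2)^(-4)) / ((n^3)^(-4))) · k^4    [power of a quotient]
= ((((k^2)^(-4)) · ((n^2)^(-4))) / ((n^3)^(-4))) · k^4    [power of a product]
= ((k^(-8) · ((n^2)^(-4))) / ((n^3)^(-4))) · k^4    [power of a power]
= ((k^(-8) · n^(-8)) / ((n^3)^(-4))) · k^4    [power of a power]
= ((k^(-8) · n^(-8)) / n^(-12)) · k^4    [power of a power]
= k^(-4)n^4    [quotient of powers; product of powers]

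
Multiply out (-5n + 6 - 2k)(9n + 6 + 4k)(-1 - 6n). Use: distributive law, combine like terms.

-99n^2 + 270n^3 - 240n - 34kn + 228kn^2 - 36 - 12k + 8k^2 + 48k^2n

(-5n + 6 - 2k)(9n + 6 + 4k)(-1 - 6n)
= (-45n^2 - 30n - 20kn + 54n + 36 + 24k - 18kn - 12k - 8k^2)(-1 - 6n)    [distributive law]
= (-45n^2 + 24n - 38kn + 36 + 12k - 8k^2)(-1 - 6n)    [combine like terms]
= 45n^2 + 270n^3 - 24n - 144n^2 + 38kn + 228kn^2 - 36 - 216n - 12k - 72kn + 8k^2 + 48k^2n    [distributive law]
= -99n^2 + 270n^3 - 240n - 34kn + 228kn^2 - 36 - 12k + 8k^2 + 48k^2n    [combine like terms]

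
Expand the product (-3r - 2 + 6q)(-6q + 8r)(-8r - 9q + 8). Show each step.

(-3r - 2 + 6q)(-6q + 8r)(-8r - 9q + 8)
= (18qr - 24r² + 12q - 16r - 36q² + 48qr)(-8r - 9q + 8)    [distributive law]
= (66qr - 24r² + 12q - 16r - 36q²)(-8r - 9q + 8)    [combine like terms]
= -528qr² - 594q²r + 528qr + 192r³ + 216qr² - 192r² - 96qr - 108q² + 96q + 128r² + 144qr - 128r + 288q²r + 324q³ - 288q²    [distributive law]
= -312qr² - 306q²r + 576qr + 192r³ - 64r² - 396q² + 96q - 128r + 324q³    [combine like terms]

-312qr² - 306q²r + 576qr + 192r³ - 64r² - 396q² + 96q - 128r + 324q³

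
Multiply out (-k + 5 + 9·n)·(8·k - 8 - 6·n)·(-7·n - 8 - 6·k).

(-k + 5 + 9·n)·(8·k - 8 - 6·n)·(-7·n - 8 - 6·k)
= (-8·k^2 + 8·k + 6·k·n + 40·k - 40 - 30·n + 72·k·n - 72·n - 54·n^2)·(-7·n - 8 - 6·k)    [distributive law]
= (-8·k^2 + 48·k + 78·k·n - 40 - 102·n - 54·n^2)·(-7·n - 8 - 6·k)    [combine like terms]
= 56·k^2·n + 64·k^2 + 48·k^3 - 336·k·n - 384·k - 288·k^2 - 546·k·n^2 - 624·k·n - 468·k^2·n + 280·n + 320 + 240·k + 714·n^2 + 816·n + 612·k·n + 378·n^3 + 432·n^2 + 324·k·n^2    [distributive law]
= -412·k^2·n - 224·k^2 + 48·k^3 - 348·k·n - 144·k - 222·k·n^2 + 1096·n + 320 + 1146·n^2 + 378·n^3    [combine like terms]

-412·k^2·n - 224·k^2 + 48·k^3 - 348·k·n - 144·k - 222·k·n^2 + 1096·n + 320 + 1146·n^2 + 378·n^3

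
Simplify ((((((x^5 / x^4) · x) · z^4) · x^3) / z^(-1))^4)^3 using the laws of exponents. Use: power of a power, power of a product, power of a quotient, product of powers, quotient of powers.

((((((x^5 / x^4) · x) · z^4) · x^3) / z^(-1))^4)^3
= (((((x^5 / x^4) · x) · z^4) · x^3) / z^(-1))^12    [power of a power]
= (((((x^5 / x^4) · x) · z^4) · x^3)^12) / ((z^(-1))^12)    [power of a quotient]
= (((((x^5 / x^4) · x) · z^4)^12) · ((x^3)^12)) / ((z^(-1))^12)    [power of a product]
= (((((x^5 / x^4) · x)^12) · ((z^4)^12)) · ((x^3)^12)) / ((z^(-1))^12)    [power of a product]
= (((((x^5 / x^4)^12) · (x^12)) · ((z^4)^12)) · ((x^3)^12)) / ((z^(-1))^12)    [power of a product]
= ((((((x^5)^12) / ((x^4)^12)) · (x^12)) · ((z^4)^12)) · ((x^3)^12)) / ((z^(-1))^12)    [power of a quotient]
= ((((x^60 / ((x^4)^12)) · (x^12)) · ((z^4)^12)) · ((x^3)^12)) / ((z^(-1))^12)    [power of a power]
= ((((x^60 / x^48) · (x^12)) · ((z^4)^12)) · ((x^3)^12)) / ((z^(-1))^12)    [power of a power]
= (((x^12 · (x^12)) · ((z^4)^12)) · ((x^3)^12)) / ((z^(-1))^12)    [quotient of powers]
= ((x^24 · ((z^4)^12)) · ((x^3)^12)) / ((z^(-1))^12)    [product of powers]
= ((x^24 · z^48) · ((x^3)^12)) / ((z^(-1))^12)    [power of a power]
= ((x^24 · z^48) · x^36) / ((z^(-1))^12)    [power of a power]
= ((x^24 · z^48) · x^36) / z^(-12)    [power of a power]
= x^60·z^60    [quotient of powers; product of powers]

x^60·z^60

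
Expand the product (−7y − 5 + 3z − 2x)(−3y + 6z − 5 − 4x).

(−7y − 5 + 3z − 2x)(−3y + 6z − 5 − 4x)
= 21y^2 − 42yz + 35y + 28xy + 15y − 30z + 25 + 20x − 9yz + 18z^2 − 15z − 12xz + 6xy − 12xz + 10x + 8x^2    [distributive law]
= 21y^2 − 51yz + 50y + 34xy − 45z + 25 + 30x + 18z^2 − 24xz + 8x^2    [combine like terms]

21y^2 − 51yz + 50y + 34xy − 45z + 25 + 30x + 18z^2 − 24xz + 8x^2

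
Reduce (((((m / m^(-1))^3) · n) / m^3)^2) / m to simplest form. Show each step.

(((((m / m^(-1))^3) · n) / m^3)^2) / m
= (((((m / m^(-1))^3) · n)^2) / ((m^3)^2)) / m    [power of a quotient]
= (((((m / m^(-1))^3)^2) · (n^2)) / ((m^3)^2)) / m    [power of a product]
= ((((m / m^(-1))^6) · (n^2)) / ((m^3)^2)) / m    [power of a power]
= ((((m^6) / ((m^(-1))^6)) · (n^2)) / ((m^3)^2)) / m    [power of a quotient]
= (((m^6 / m^(-6)) · (n^2)) / ((m^3)^2)) / m    [power of a power]
= ((m^12 · (n^2)) / ((m^3)^2)) / m    [quotient of powers]
= ((m^12 · n^2) / m^6) / m    [power of a power]
= m^5·n^2    [quotient of powers; product of powers]

m^5·n^2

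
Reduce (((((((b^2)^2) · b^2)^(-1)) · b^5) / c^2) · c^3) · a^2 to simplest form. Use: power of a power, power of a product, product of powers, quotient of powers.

a^2b^(-1)c

(((((((b^2)^2) · b^2)^(-1)) · b^5) / c^2) · c^3) · a^2
= (((((((b^2)^2)^(-1)) · ((b^2)^(-1))) · b^5) / c^2) · c^3) · a^2    [power of a product]
= ((((((b^2)^(-2)) · ((b^2)^(-1))) · b^5) / c^2) · c^3) · a^2    [power of a power]
= ((((b^(-4) · ((b^2)^(-1))) · b^5) / c^2) · c^3) · a^2    [power of a power]
= ((((b^(-4) · b^(-2)) · b^5) / c^2) · c^3) · a^2    [power of a power]
= (((b^(-6) · b^5) / c^2) · c^3) · a^2    [product of powers]
= ((b^(-1) / c^2) · c^3) · a^2    [product of powers]
= a^2b^(-1)c    [quotient of powers]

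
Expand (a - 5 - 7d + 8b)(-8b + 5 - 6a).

-56ab + 35a - 6a^2 + 80b - 25 + 56bd - 35d + 42ad - 64b^2

(a - 5 - 7d + 8b)(-8b + 5 - 6a)
= -8ab + 5a - 6a^2 + 40b - 25 + 30a + 56bd - 35d + 42ad - 64b^2 + 40b - 48ab    [distributive law]
= -56ab + 35a - 6a^2 + 80b - 25 + 56bd - 35d + 42ad - 64b^2    [combine like terms]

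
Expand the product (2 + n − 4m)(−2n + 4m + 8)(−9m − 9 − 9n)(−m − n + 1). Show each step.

(2 + n − 4m)(−2n + 4m + 8)(−9m − 9 − 9n)(−m − n + 1)
= (−4n + 8m + 16 − 2n^2 + 4mn + 8n + 8mn − 16m^2 − 32m)(−9m − 9 − 9n)(−m − n + 1)    [distributive law]
= (4n − 24m + 16 − 2n^2 + 12mn − 16m^2)(−9m − 9 − 9n)(−m − n + 1)    [combine like terms]
= (−36mn − 36n − 36n^2 + 216m^2 + 216m + 216mn − 144m − 144 − 144n + 18mn^2 + 18n^2 + 18n^3 − 108m^2n − 108mn − 108mn^2 + 144m^3 + 144m^2 + 144m^2n)(−m − n + 1)    [distributive law]
= (72mn − 180n − 18n^2 + 360m^2 + 72m − 144 − 90mn^2 + 18n^3 + 36m^2n + 144m^3)(−m − n + 1)    [combine like terms]
= −72m^2n − 72mn^2 + 72mn + 180mn + 180n^2 − 180n + 18mn^2 + 18n^3 − 18n^2 − 360m^3 − 360m^2n + 360m^2 − 72m^2 − 72mn + 72m + 144m + 144n − 144 + 90m^2n^2 + 90mn^3 − 90mn^2 − 18mn^3 − 18n^4 + 18n^3 − 36m^3n − 36m^2n^2 + 36m^2n − 144m^4 − 144m^3n + 144m^3    [distributive law]
= −396m^2n − 144mn^2 + 180mn + 162n^2 − 36n + 36n^3 − 216m^3 + 288m^2 + 216m − 144 + 54m^2n^2 + 72mn^3 − 18n^4 − 180m^3n − 144m^4    [combine like terms]

−396m^2n − 144mn^2 + 180mn + 162n^2 − 36n + 36n^3 − 216m^3 + 288m^2 + 216m − 144 + 54m^2n^2 + 72mn^3 − 18n^4 − 180m^3n − 144m^4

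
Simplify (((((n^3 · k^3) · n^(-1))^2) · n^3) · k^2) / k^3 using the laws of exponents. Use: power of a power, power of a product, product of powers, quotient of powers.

k^5·n^7

(((((n^3 · k^3) · n^(-1))^2) · n^3) · k^2) / k^3
= (((((n^3 · k^3)^2) · ((n^(-1))^2)) · n^3) · k^2) / k^3    [power of a product]
= ((((((n^3)^2) · ((k^3)^2)) · ((n^(-1))^2)) · n^3) · k^2) / k^3    [power of a product]
= ((((n^6 · ((k^3)^2)) · ((n^(-1))^2)) · n^3) · k^2) / k^3    [power of a power]
= ((((n^6 · k^6) · ((n^(-1))^2)) · n^3) · k^2) / k^3    [power of a power]
= ((((n^6 · k^6) · n^(-2)) · n^3) · k^2) / k^3    [power of a power]
= k^5·n^7    [quotient of powers; product of powers]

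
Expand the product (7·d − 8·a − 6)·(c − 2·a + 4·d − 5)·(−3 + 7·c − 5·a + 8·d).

−482·c·d + 49·c²·d − 421·a·c·d + 252·c·d² + 849·a·d + 358·a²·d − 508·a·d² − 556·d² + 224·d³ + 417·d + 418·a·c − 56·a·c² + 152·a²·c − 308·a² − 80·a³ − 306·a + 228·c − 42·c² − 90

(7·d − 8·a − 6)·(c − 2·a + 4·d − 5)·(−3 + 7·c − 5·a + 8·d)
= (7·c·d − 14·a·d + 28·d² − 35·d − 8·a·c + 16·a² − 32·a·d + 40·a − 6·c + 12·a − 24·d + 30)·(−3 + 7·c − 5·a + 8·d)    [distributive law]
= (7·c·d − 46·a·d + 28·d² − 59·d − 8·a·c + 16·a² + 52·a − 6·c + 30)·(−3 + 7·c − 5·a + 8·d)    [combine like terms]
= −21·c·d + 49·c²·d − 35·a·c·d + 56·c·d² + 138·a·d − 322·a·c·d + 230·a²·d − 368·a·d² − 84·d² + 196·c·d² − 140·a·d² + 224·d³ + 177·d − 413·c·d + 295·a·d − 472·d² + 24·a·c − 56·a·c² + 40·a²·c − 64·a·c·d − 48·a² + 112·a²·c − 80·a³ + 128·a²·d − 156·a + 364·a·c − 260·a² + 416·a·d + 18·c − 42·c² + 30·a·c − 48·c·d − 90 + 210·c − 150·a + 240·d    [distributive law]
= −482·c·d + 49·c²·d − 421·a·c·d + 252·c·d² + 849·a·d + 358·a²·d − 508·a·d² − 556·d² + 224·d³ + 417·d + 418·a·c − 56·a·c² + 152·a²·c − 308·a² − 80·a³ − 306·a + 228·c − 42·c² − 90    [combine like terms]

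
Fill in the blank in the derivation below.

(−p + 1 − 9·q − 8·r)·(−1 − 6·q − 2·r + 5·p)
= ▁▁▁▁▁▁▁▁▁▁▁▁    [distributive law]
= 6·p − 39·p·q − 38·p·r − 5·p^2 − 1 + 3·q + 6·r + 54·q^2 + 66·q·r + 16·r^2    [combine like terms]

After distributive law, the bracketed line is:

p + 6·p·q + 2·p·r − 5·p^2 − 1 − 6·q − 2·r + 5·p + 9·q + 54·q^2 + 18·q·r − 45·p·q + 8·r + 48·q·r + 16·r^2 − 40·p·r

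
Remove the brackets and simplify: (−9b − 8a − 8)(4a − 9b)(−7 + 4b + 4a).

−92ab + 468ab^2 + 16a^2b − 279b^2 + 324b^3 + 96a^2 − 128a^3 + 224a − 504b

(−9b − 8a − 8)(4a − 9b)(−7 + 4b + 4a)
= (−36ab + 81b^2 − 32a^2 + 72ab − 32a + 72b)(−7 + 4b + 4a)    [distributive law]
= (36ab + 81b^2 − 32a^2 − 32a + 72b)(−7 + 4b + 4a)    [combine like terms]
= −252ab + 144ab^2 + 144a^2b − 567b^2 + 324b^3 + 324ab^2 + 224a^2 − 128a^2b − 128a^3 + 224a − 128ab − 128a^2 − 504b + 288b^2 + 288ab    [distributive law]
= −92ab + 468ab^2 + 16a^2b − 279b^2 + 324b^3 + 96a^2 − 128a^3 + 224a − 504b    [combine like terms]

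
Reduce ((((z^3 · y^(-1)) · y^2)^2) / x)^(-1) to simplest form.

x·y^(-2)·z^(-6)

((((z^3 · y^(-1)) · y^2)^2) / x)^(-1)
= ((((z^3 · y^(-1)) · y^2)^2)^(-1)) / (x^(-1))    [power of a quotient]
= (((z^3 · y^(-1)) · y^2)^(-2)) / (x^(-1))    [power of a power]
= (((z^3 · y^(-1))^(-2)) · ((y^2)^(-2))) / (x^(-1))    [power of a product]
= ((((z^3)^(-2)) · ((y^(-1))^(-2))) · ((y^2)^(-2))) / (x^(-1))    [power of a product]
= ((z^(-6) · ((y^(-1))^(-2))) · ((y^2)^(-2))) / (x^(-1))    [power of a power]
= ((z^(-6) · y^2) · ((y^2)^(-2))) / (x^(-1))    [power of a power]
= ((z^(-6) · y^2) · y^(-4)) / (x^(-1))    [power of a power]
= x·y^(-2)·z^(-6)    [quotient of powers; product of powers]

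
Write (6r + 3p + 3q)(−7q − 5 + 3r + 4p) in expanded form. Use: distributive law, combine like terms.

(6r + 3p + 3q)(−7q − 5 + 3r + 4p)
= −42qr − 30r + 18r^2 + 24pr − 21pq − 15p + 9pr + 12p^2 − 21q^2 − 15q + 9qr + 12pq    [distributive law]
= −33qr − 30r + 18r^2 + 33pr − 9pq − 15p + 12p^2 − 21q^2 − 15q    [combine like terms]

−33qr − 30r + 18r^2 + 33pr − 9pq − 15p + 12p^2 − 21q^2 − 15q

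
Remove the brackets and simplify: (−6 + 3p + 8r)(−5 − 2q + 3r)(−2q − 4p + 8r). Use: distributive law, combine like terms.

(−6 + 3p + 8r)(−5 − 2q + 3r)(−2q − 4p + 8r)
= (30 + 12q − 18r − 15p − 6pq + 9pr − 40r − 16qr + 24r^2)(−2q − 4p + 8r)    [distributive law]
= (30 + 12q − 58r − 15p − 6pq + 9pr − 16qr + 24r^2)(−2q − 4p + 8r)    [combine like terms]
= −60q − 120p + 240r − 24q^2 − 48pq + 96qr + 116qr + 232pr − 464r^2 + 30pq + 60p^2 − 120pr + 12pq^2 + 24p^2q − 48pqr − 18pqr − 36p^2r + 72pr^2 + 32q^2r + 64pqr − 128qr^2 − 48qr^2 − 96pr^2 + 192r^3    [distributive law]
= −60q − 120p + 240r − 24q^2 − 18pq + 212qr + 112pr − 464r^2 + 60p^2 + 12pq^2 + 24p^2q − 2pqr − 36p^2r − 24pr^2 + 32q^2r − 176qr^2 + 192r^3    [combine like terms]

−60q − 120p + 240r − 24q^2 − 18pq + 212qr + 112pr − 464r^2 + 60p^2 + 12pq^2 + 24p^2q − 2pqr − 36p^2r − 24pr^2 + 32q^2r − 176qr^2 + 192r^3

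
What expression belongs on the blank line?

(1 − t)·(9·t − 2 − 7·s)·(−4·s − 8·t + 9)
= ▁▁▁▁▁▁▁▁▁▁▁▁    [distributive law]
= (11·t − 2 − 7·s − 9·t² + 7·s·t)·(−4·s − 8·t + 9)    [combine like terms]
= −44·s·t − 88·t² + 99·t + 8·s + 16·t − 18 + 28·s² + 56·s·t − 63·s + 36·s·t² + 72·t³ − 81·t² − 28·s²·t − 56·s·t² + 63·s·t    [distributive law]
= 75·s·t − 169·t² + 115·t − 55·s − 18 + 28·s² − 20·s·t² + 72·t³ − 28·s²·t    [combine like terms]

By distributive law:

(9·t − 2 − 7·s − 9·t² + 2·t + 7·s·t)·(−4·s − 8·t + 9)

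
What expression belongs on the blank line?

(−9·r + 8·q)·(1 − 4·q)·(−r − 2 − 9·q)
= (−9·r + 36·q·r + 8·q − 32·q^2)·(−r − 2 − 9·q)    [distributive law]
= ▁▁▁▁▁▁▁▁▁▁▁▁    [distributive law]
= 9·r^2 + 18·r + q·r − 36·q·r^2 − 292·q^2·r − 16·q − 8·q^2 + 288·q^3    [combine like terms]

By distributive law:

9·r^2 + 18·r + 81·q·r − 36·q·r^2 − 72·q·r − 324·q^2·r − 8·q·r − 16·q − 72·q^2 + 32·q^2·r + 64·q^2 + 288·q^3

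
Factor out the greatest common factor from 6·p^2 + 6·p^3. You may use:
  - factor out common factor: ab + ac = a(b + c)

6·p^2 + 6·p^3
= 6(p^2 + p^3)    [factor out 6]
= 6·p^2(1 + p)    [factor out p^2]

6·p^2(1 + p)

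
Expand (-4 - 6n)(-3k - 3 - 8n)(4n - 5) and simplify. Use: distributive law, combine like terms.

(-4 - 6n)(-3k - 3 - 8n)(4n - 5)
= (12k + 12 + 32n + 18kn + 18n + 48n²)(4n - 5)    [distributive law]
= (12k + 12 + 50n + 18kn + 48n²)(4n - 5)    [combine like terms]
= 48kn - 60k + 48n - 60 + 200n² - 250n + 72kn² - 90kn + 192n³ - 240n²    [distributive law]
= -42kn - 60k - 202n - 60 - 40n² + 72kn² + 192n³    [combine like terms]

-42kn - 60k - 202n - 60 - 40n² + 72kn² + 192n³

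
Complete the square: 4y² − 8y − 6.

4y² − 8y − 6
= 4(y² − 2y) − 6    [factor out 4 from the y-terms]
= 4(y² − 2y + 1 − 1) − 6    [add and subtract 1 inside the bracket]
= 4(y − 1)² − 4 − 6    [perfect-square identity]
= 4(y − 1)² − 10    [combine constants]

4(y − 1)² − 10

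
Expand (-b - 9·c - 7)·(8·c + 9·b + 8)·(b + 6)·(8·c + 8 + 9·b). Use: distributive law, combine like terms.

(-b - 9·c - 7)·(8·c + 9·b + 8)·(b + 6)·(8·c + 8 + 9·b)
= (-8·b·c - 9·b² - 8·b - 72·c² - 81·b·c - 72·c - 56·c - 63·b - 56)·(b + 6)·(8·c + 8 + 9·b)    [distributive law]
= (-89·b·c - 9·b² - 71·b - 72·c² - 128·c - 56)·(b + 6)·(8·c + 8 + 9·b)    [combine like terms]
= (-89·b²·c - 534·b·c - 9·b³ - 54·b² - 71·b² - 426·b - 72·b·c² - 432·c² - 128·b·c - 768·c - 56·b - 336)·(8·c + 8 + 9·b)    [distributive law]
= (-89·b²·c - 662·b·c - 9·b³ - 125·b² - 482·b - 72·b·c² - 432·c² - 768·c - 336)·(8·c + 8 + 9·b)    [combine like terms]
= -712·b²·c² - 712·b²·c - 801·b³·c - 5296·b·c² - 5296·b·c - 5958·b²·c - 72·b³·c - 72·b³ - 81·b⁴ - 1000·b²·c - 1000·b² - 1125·b³ - 3856·b·c - 3856·b - 4338·b² - 576·b·c³ - 576·b·c² - 648·b²·c² - 3456·c³ - 3456·c² - 3888·b·c² - 6144·c² - 6144·c - 6912·b·c - 2688·c - 2688 - 3024·b    [distributive law]
= -1360·b²·c² - 7670·b²·c - 873·b³·c - 9760·b·c² - 16064·b·c - 1197·b³ - 81·b⁴ - 5338·b² - 6880·b - 576·b·c³ - 3456·c³ - 9600·c² - 8832·c - 2688    [combine like terms]

-1360·b²·c² - 7670·b²·c - 873·b³·c - 9760·b·c² - 16064·b·c - 1197·b³ - 81·b⁴ - 5338·b² - 6880·b - 576·b·c³ - 3456·c³ - 9600·c² - 8832·c - 2688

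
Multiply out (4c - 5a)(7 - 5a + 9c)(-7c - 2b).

(4c - 5a)(7 - 5a + 9c)(-7c - 2b)
= (28c - 20ac + 36c² - 35a + 25a² - 45ac)(-7c - 2b)    [distributive law]
= (28c - 65ac + 36c² - 35a + 25a²)(-7c - 2b)    [combine like terms]
= -196c² - 56bc + 455ac² + 130abc - 252c³ - 72bc² + 245ac + 70ab - 175a²c - 50a²b    [distributive law]

-196c² - 56bc + 455ac² + 130abc - 252c³ - 72bc² + 245ac + 70ab - 175a²c - 50a²b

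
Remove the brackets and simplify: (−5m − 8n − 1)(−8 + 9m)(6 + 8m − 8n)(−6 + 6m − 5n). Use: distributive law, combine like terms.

−1212m + 1632m² + 1678mn + 2028m³ + 398m²n − 5688mn² − 2160m⁴ + 504m³n + 4536m²n² − 2160n + 1472n² + 2560n³ − 2880mn³ − 288

(−5m − 8n − 1)(−8 + 9m)(6 + 8m − 8n)(−6 + 6m − 5n)
= (40m − 45m² + 64n − 72mn + 8 − 9m)(6 + 8m − 8n)(−6 + 6m − 5n)    [distributive law]
= (31m − 45m² + 64n − 72mn + 8)(6 + 8m − 8n)(−6 + 6m − 5n)    [combine like terms]
= (186m + 248m² − 248mn − 270m² − 360m³ + 360m²n + 384n + 512mn − 512n² − 432mn − 576m²n + 576mn² + 48 + 64m − 64n)(−6 + 6m − 5n)    [distributive law]
= (250m − 22m² − 168mn − 360m³ − 216m²n + 320n − 512n² + 576mn² + 48)(−6 + 6m − 5n)    [combine like terms]
= −1500m + 1500m² − 1250mn + 132m² − 132m³ + 110m²n + 1008mn − 1008m²n + 840mn² + 2160m³ − 2160m⁴ + 1800m³n + 1296m²n − 1296m³n + 1080m²n² − 1920n + 1920mn − 1600n² + 3072n² − 3072mn² + 2560n³ − 3456mn² + 3456m²n² − 2880mn³ − 288 + 288m − 240n    [distributive law]
= −1212m + 1632m² + 1678mn + 2028m³ + 398m²n − 5688mn² − 2160m⁴ + 504m³n + 4536m²n² − 2160n + 1472n² + 2560n³ − 2880mn³ − 288    [combine like terms]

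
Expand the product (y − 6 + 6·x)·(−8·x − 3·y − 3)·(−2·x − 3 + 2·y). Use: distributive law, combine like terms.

(y − 6 + 6·x)·(−8·x − 3·y − 3)·(−2·x − 3 + 2·y)
= (−8·x·y − 3·y^2 − 3·y + 48·x + 18·y + 18 − 48·x^2 − 18·x·y − 18·x)·(−2·x − 3 + 2·y)    [distributive law]
= (−26·x·y − 3·y^2 + 15·y + 30·x + 18 − 48·x^2)·(−2·x − 3 + 2·y)    [combine like terms]
= 52·x^2·y + 78·x·y − 52·x·y^2 + 6·x·y^2 + 9·y^2 − 6·y^3 − 30·x·y − 45·y + 30·y^2 − 60·x^2 − 90·x + 60·x·y − 36·x − 54 + 36·y + 96·x^3 + 144·x^2 − 96·x^2·y    [distributive law]
= −44·x^2·y + 108·x·y − 46·x·y^2 + 39·y^2 − 6·y^3 − 9·y + 84·x^2 − 126·x − 54 + 96·x^3    [combine like terms]

−44·x^2·y + 108·x·y − 46·x·y^2 + 39·y^2 − 6·y^3 − 9·y + 84·x^2 − 126·x − 54 + 96·x^3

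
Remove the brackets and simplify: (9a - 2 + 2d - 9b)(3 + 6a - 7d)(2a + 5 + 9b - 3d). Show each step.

300a^2 + 63a - 189ab - 260ad + 108a^3 + 378a^2b - 264a^2d - 171abd + 125ad^2 - 30 - 189b + 118d + 576bd - 130d^2 - 315bd^2 + 42d^3 - 243b^2 - 486ab^2 + 567b^2d

(9a - 2 + 2d - 9b)(3 + 6a - 7d)(2a + 5 + 9b - 3d)
= (27a + 54a^2 - 63ad - 6 - 12a + 14d + 6d + 12ad - 14d^2 - 27b - 54ab + 63bd)(2a + 5 + 9b - 3d)    [distributive law]
= (15a + 54a^2 - 51ad - 6 + 20d - 14d^2 - 27b - 54ab + 63bd)(2a + 5 + 9b - 3d)    [combine like terms]
= 30a^2 + 75a + 135ab - 45ad + 108a^3 + 270a^2 + 486a^2b - 162a^2d - 102a^2d - 255ad - 459abd + 153ad^2 - 12a - 30 - 54b + 18d + 40ad + 100d + 180bd - 60d^2 - 28ad^2 - 70d^2 - 126bd^2 + 42d^3 - 54ab - 135b - 243b^2 + 81bd - 108a^2b - 270ab - 486ab^2 + 162abd + 126abd + 315bd + 567b^2d - 189bd^2    [distributive law]
= 300a^2 + 63a - 189ab - 260ad + 108a^3 + 378a^2b - 264a^2d - 171abd + 125ad^2 - 30 - 189b + 118d + 576bd - 130d^2 - 315bd^2 + 42d^3 - 243b^2 - 486ab^2 + 567b^2d    [combine like terms]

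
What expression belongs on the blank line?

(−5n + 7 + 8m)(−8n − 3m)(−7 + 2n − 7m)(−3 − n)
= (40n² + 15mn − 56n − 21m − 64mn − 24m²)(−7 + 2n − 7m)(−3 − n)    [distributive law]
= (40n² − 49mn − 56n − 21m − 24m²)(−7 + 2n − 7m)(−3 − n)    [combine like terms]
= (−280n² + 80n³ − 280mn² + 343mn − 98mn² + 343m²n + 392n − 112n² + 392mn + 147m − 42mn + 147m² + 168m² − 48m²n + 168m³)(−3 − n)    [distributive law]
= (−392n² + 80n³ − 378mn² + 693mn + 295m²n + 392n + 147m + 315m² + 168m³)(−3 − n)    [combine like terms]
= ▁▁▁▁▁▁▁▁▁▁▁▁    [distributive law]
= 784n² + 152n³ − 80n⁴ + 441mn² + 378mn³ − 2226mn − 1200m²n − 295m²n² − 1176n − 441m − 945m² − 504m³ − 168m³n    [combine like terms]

Applying distributive law to the line above:

1176n² + 392n³ − 240n³ − 80n⁴ + 1134mn² + 378mn³ − 2079mn − 693mn² − 885m²n − 295m²n² − 1176n − 392n² − 441m − 147mn − 945m² − 315m²n − 504m³ − 168m³n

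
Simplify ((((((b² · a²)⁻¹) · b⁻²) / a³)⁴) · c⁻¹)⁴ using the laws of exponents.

a⁻⁸⁰·b⁻⁶⁴·c⁻⁴

((((((b² · a²)⁻¹) · b⁻²) / a³)⁴) · c⁻¹)⁴
= ((((((b² · a²)⁻¹) · b⁻²) / a³)⁴)⁴) · ((c⁻¹)⁴)    [power of a product]
= (((((b² · a²)⁻¹) · b⁻²) / a³)¹⁶) · ((c⁻¹)⁴)    [power of a power]
= (((((b² · a²)⁻¹) · b⁻²)¹⁶) / ((a³)¹⁶)) · ((c⁻¹)⁴)    [power of a quotient]
= (((((b² · a²)⁻¹)¹⁶) · ((b⁻²)¹⁶)) / ((a³)¹⁶)) · ((c⁻¹)⁴)    [power of a product]
= ((((b² · a²)⁻¹⁶) · ((b⁻²)¹⁶)) / ((a³)¹⁶)) · ((c⁻¹)⁴)    [power of a power]
= (((((b²)⁻¹⁶) · ((a²)⁻¹⁶)) · ((b⁻²)¹⁶)) / ((a³)¹⁶)) · ((c⁻¹)⁴)    [power of a product]
= (((b⁻³² · ((a²)⁻¹⁶)) · ((b⁻²)¹⁶)) / ((a³)¹⁶)) · ((c⁻¹)⁴)    [power of a power]
= (((b⁻³² · a⁻³²) · ((b⁻²)¹⁶)) / ((a³)¹⁶)) · ((c⁻¹)⁴)    [power of a power]
= (((b⁻³² · a⁻³²) · b⁻³²) / ((a³)¹⁶)) · ((c⁻¹)⁴)    [power of a power]
= (((b⁻³² · a⁻³²) · b⁻³²) / a⁴⁸) · ((c⁻¹)⁴)    [power of a power]
= (((b⁻³² · a⁻³²) · b⁻³²) / a⁴⁸) · c⁻⁴    [power of a power]
= a⁻⁸⁰·b⁻⁶⁴·c⁻⁴    [quotient of powers; product of powers]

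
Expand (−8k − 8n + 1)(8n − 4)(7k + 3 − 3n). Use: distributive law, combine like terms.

−448k²n − 8kn − 256kn² + 224k² + 68k − 312n² + 192n³ + 132n − 12

(−8k − 8n + 1)(8n − 4)(7k + 3 − 3n)
= (−64kn + 32k − 64n² + 32n + 8n − 4)(7k + 3 − 3n)    [distributive law]
= (−64kn + 32k − 64n² + 40n − 4)(7k + 3 − 3n)    [combine like terms]
= −448k²n − 192kn + 192kn² + 224k² + 96k − 96kn − 448kn² − 192n² + 192n³ + 280kn + 120n − 120n² − 28k − 12 + 12n    [distributive law]
= −448k²n − 8kn − 256kn² + 224k² + 68k − 312n² + 192n³ + 132n − 12    [combine like terms]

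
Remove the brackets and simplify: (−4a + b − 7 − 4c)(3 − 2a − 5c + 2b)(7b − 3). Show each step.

(−4a + b − 7 − 4c)(3 − 2a − 5c + 2b)(7b − 3)
= (−12a + 8a² + 20ac − 8ab + 3b − 2ab − 5bc + 2b² − 21 + 14a + 35c − 14b − 12c + 8ac + 20c² − 8bc)(7b − 3)    [distributive law]
= (2a + 8a² + 28ac − 10ab − 11b − 13bc + 2b² − 21 + 23c + 20c²)(7b − 3)    [combine like terms]
= 14ab − 6a + 56a²b − 24a² + 196abc − 84ac − 70ab² + 30ab − 77b² + 33b − 91b²c + 39bc + 14b³ − 6b² − 147b + 63 + 161bc − 69c + 140bc² − 60c²    [distributive law]
= 44ab − 6a + 56a²b − 24a² + 196abc − 84ac − 70ab² − 83b² − 114b − 91b²c + 200bc + 14b³ + 63 − 69c + 140bc² − 60c²    [combine like terms]

44ab − 6a + 56a²b − 24a² + 196abc − 84ac − 70ab² − 83b² − 114b − 91b²c + 200bc + 14b³ + 63 − 69c + 140bc² − 60c²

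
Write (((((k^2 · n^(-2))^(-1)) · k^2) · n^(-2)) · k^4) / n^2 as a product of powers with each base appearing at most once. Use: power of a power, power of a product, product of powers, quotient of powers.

k^4n^(-2)

(((((k^2 · n^(-2))^(-1)) · k^2) · n^(-2)) · k^4) / n^2
= ((((((k^2)^(-1)) · ((n^(-2))^(-1))) · k^2) · n^(-2)) · k^4) / n^2    [power of a product]
= ((((k^(-2) · ((n^(-2))^(-1))) · k^2) · n^(-2)) · k^4) / n^2    [power of a power]
= ((((k^(-2) · n^2) · k^2) · n^(-2)) · k^4) / n^2    [power of a power]
= k^4n^(-2)    [quotient of powers; product of powers]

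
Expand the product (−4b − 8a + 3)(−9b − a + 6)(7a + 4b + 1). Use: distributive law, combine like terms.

(−4b − 8a + 3)(−9b − a + 6)(7a + 4b + 1)
= (36b^2 + 4ab − 24b + 72ab + 8a^2 − 48a − 27b − 3a + 18)(7a + 4b + 1)    [distributive law]
= (36b^2 + 76ab − 51b + 8a^2 − 51a + 18)(7a + 4b + 1)    [combine like terms]
= 252ab^2 + 144b^3 + 36b^2 + 532a^2b + 304ab^2 + 76ab − 357ab − 204b^2 − 51b + 56a^3 + 32a^2b + 8a^2 − 357a^2 − 204ab − 51a + 126a + 72b + 18    [distributive law]
= 556ab^2 + 144b^3 − 168b^2 + 564a^2b − 485ab + 21b + 56a^3 − 349a^2 + 75a + 18    [combine like terms]

556ab^2 + 144b^3 − 168b^2 + 564a^2b − 485ab + 21b + 56a^3 − 349a^2 + 75a + 18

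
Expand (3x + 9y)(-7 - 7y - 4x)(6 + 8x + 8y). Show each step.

-126x - 240x² - 1014xy - 552x²y - 960xy² - 96x³ - 378y - 882y² - 504y³

(3x + 9y)(-7 - 7y - 4x)(6 + 8x + 8y)
= (-21x - 21xy - 12x² - 63y - 63y² - 36xy)(6 + 8x + 8y)    [distributive law]
= (-21x - 57xy - 12x² - 63y - 63y²)(6 + 8x + 8y)    [combine like terms]
= -126x - 168x² - 168xy - 342xy - 456x²y - 456xy² - 72x² - 96x³ - 96x²y - 378y - 504xy - 504y² - 378y² - 504xy² - 504y³    [distributive law]
= -126x - 240x² - 1014xy - 552x²y - 960xy² - 96x³ - 378y - 882y² - 504y³    [combine like terms]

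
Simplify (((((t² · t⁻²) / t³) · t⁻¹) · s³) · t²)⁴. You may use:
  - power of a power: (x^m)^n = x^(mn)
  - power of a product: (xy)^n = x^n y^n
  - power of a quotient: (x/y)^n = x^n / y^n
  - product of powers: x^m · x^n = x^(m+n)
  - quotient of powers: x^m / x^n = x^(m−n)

s¹²t⁻⁸

(((((t² · t⁻²) / t³) · t⁻¹) · s³) · t²)⁴
= (((((t² · t⁻²) / t³) · t⁻¹) · s³)⁴) · ((t²)⁴)    [power of a product]
= (((((t² · t⁻²) / t³) · t⁻¹)⁴) · ((s³)⁴)) · ((t²)⁴)    [power of a product]
= (((((t² · t⁻²) / t³)⁴) · ((t⁻¹)⁴)) · ((s³)⁴)) · ((t²)⁴)    [power of a product]
= (((((t² · t⁻²)⁴) / ((t³)⁴)) · ((t⁻¹)⁴)) · ((s³)⁴)) · ((t²)⁴)    [power of a quotient]
= ((((((t²)⁴) · ((t⁻²)⁴)) / ((t³)⁴)) · ((t⁻¹)⁴)) · ((s³)⁴)) · ((t²)⁴)    [power of a product]
= ((((t⁸ · ((t⁻²)⁴)) / ((t³)⁴)) · ((t⁻¹)⁴)) · ((s³)⁴)) · ((t²)⁴)    [power of a power]
= ((((t⁸ · t⁻⁸) / ((t³)⁴)) · ((t⁻¹)⁴)) · ((s³)⁴)) · ((t²)⁴)    [power of a power]
= (((t⁰ / ((t³)⁴)) · ((t⁻¹)⁴)) · ((s³)⁴)) · ((t²)⁴)    [product of powers]
= (((t⁰ / t¹²) · ((t⁻¹)⁴)) · ((s³)⁴)) · ((t²)⁴)    [power of a power]
= ((t⁻¹² · ((t⁻¹)⁴)) · ((s³)⁴)) · ((t²)⁴)    [quotient of powers]
= ((t⁻¹² · t⁻⁴) · ((s³)⁴)) · ((t²)⁴)    [power of a power]
= (t⁻¹⁶ · ((s³)⁴)) · ((t²)⁴)    [product of powers]
= (t⁻¹⁶ · s¹²) · ((t²)⁴)    [power of a power]
= (t⁻¹⁶ · s¹²) · t⁸    [power of a power]
= s¹²t⁻⁸    [product of powers]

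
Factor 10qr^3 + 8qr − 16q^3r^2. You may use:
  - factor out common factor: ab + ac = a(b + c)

2qr(5r^2 + 4 − 8q^2r)

10qr^3 + 8qr − 16q^3r^2
= 2(5qr^3 + 4qr − 8q^3r^2)    [factor out 2]
= 2qr(5r^2 + 4 − 8q^2r)    [factor out qr]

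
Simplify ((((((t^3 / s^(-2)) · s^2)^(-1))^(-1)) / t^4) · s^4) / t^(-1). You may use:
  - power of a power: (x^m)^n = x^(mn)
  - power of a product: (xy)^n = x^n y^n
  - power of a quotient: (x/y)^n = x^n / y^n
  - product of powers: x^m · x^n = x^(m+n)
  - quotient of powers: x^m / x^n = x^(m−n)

((((((t^3 / s^(-2)) · s^2)^(-1))^(-1)) / t^4) · s^4) / t^(-1)
= (((((t^3 / s^(-2)) · s^2)^1) / t^4) · s^4) / t^(-1)    [power of a power]
= (((((t^3 / s^(-2))^1) · ((s^2)^1)) / t^4) · s^4) / t^(-1)    [power of a product]
= ((((((t^3)^1) / ((s^(-2))^1)) · ((s^2)^1)) / t^4) · s^4) / t^(-1)    [power of a quotient]
= ((((t^3 / ((s^(-2))^1)) · ((s^2)^1)) / t^4) · s^4) / t^(-1)    [power of a power]
= ((((t^3 / s^(-2)) · ((s^2)^1)) / t^4) · s^4) / t^(-1)    [power of a power]
= ((((t^3 / s^(-2)) · s^2) / t^4) · s^4) / t^(-1)    [power of a power]
= s^8    [quotient of powers; product of powers]

s^8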